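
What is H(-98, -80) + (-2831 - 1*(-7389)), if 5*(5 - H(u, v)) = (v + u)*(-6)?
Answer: 21747/5 ≈ 4349.4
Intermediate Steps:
H(u, v) = 5 + 6*u/5 + 6*v/5 (H(u, v) = 5 - (v + u)*(-6)/5 = 5 - (u + v)*(-6)/5 = 5 - (-6*u - 6*v)/5 = 5 + (6*u/5 + 6*v/5) = 5 + 6*u/5 + 6*v/5)
H(-98, -80) + (-2831 - 1*(-7389)) = (5 + (6/5)*(-98) + (6/5)*(-80)) + (-2831 - 1*(-7389)) = (5 - 588/5 - 96) + (-2831 + 7389) = -1043/5 + 4558 = 21747/5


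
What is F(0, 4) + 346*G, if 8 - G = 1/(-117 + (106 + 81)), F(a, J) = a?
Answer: 96707/35 ≈ 2763.1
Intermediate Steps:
G = 559/70 (G = 8 - 1/(-117 + (106 + 81)) = 8 - 1/(-117 + 187) = 8 - 1/70 = 559/70 ≈ 7.9857)
F(0, 4) + 346*G = 0 + 346*(559/70) = 0 + 96707/35 = 96707/35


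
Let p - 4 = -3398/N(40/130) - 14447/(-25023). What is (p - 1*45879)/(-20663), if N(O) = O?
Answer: 2848514357/1034100498 ≈ 2.7546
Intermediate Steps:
p = -552453923/50046 (p = 4 + (-3398/(40/130) - 14447/(-25023)) = 4 + (-3398/(40*(1/130)) - 14447*(-1/25023)) = 4 + (-3398/4/13 + 14447/25023) = 4 + (-3398*13/4 + 14447/25023) = 4 + (-22087/2 + 14447/25023) = 4 - 552654107/50046 = -552453923/50046 ≈ -11039.)
(p - 1*45879)/(-20663) = (-552453923/50046 - 1*45879)/(-20663) = (-552453923/50046 - 45879)*(-1/20663) = -2848514357/50046*(-1/20663) = 2848514357/1034100498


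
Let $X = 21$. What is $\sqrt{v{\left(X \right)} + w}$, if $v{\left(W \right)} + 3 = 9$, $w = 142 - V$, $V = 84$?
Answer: $8$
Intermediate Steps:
$w = 58$ ($w = 142 - 84 = 58$)
$v{\left(W \right)} = 6$ ($v{\left(W \right)} = -3 + 9 = 6$)
$\sqrt{v{\left(X \right)} + w} = \sqrt{6 + 58} = \sqrt{64} = 8$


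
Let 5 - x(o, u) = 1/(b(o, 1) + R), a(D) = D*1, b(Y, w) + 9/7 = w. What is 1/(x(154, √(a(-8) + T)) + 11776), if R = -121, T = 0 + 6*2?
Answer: 849/10002076 ≈ 8.4882e-5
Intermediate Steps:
T = 12 (T = 0 + 12 = 12)
b(Y, w) = -9/7 + w
a(D) = D
x(o, u) = 4252/849 (x(o, u) = 5 - 1/((-9/7 + 1) - 121) = 5 - 1/(-2/7 - 121) = 5 - 1/(-849/7) = 5 - 1*(-7/849) = 5 + 7/849 = 4252/849)
1/(x(154, √(a(-8) + T)) + 11776) = 1/(4252/849 + 11776) = 1/(10002076/849) = 849/10002076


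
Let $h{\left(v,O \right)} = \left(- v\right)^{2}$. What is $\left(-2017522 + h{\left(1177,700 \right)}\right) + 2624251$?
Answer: $1992058$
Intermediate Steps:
$h{\left(v,O \right)} = v^{2}$
$\left(-2017522 + h{\left(1177,700 \right)}\right) + 2624251 = \left(-2017522 + 1177^{2}\right) + 2624251 = \left(-2017522 + 1385329\right) + 2624251 = -632193 + 2624251 = 1992058$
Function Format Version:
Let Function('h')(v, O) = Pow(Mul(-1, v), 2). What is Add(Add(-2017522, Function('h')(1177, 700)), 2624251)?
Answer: 1992058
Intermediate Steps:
Function('h')(v, O) = Pow(v, 2)
Add(Add(-2017522, Function('h')(1177, 700)), 2624251) = Add(Add(-2017522, Pow(1177, 2)), 2624251) = Add(Add(-2017522, 1385329), 2624251) = Add(-632193, 2624251) = 1992058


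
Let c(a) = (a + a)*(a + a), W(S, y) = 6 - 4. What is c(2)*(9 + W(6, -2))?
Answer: 176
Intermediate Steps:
W(S, y) = 2
c(a) = 4*a² (c(a) = (2*a)*(2*a) = 4*a²)
c(2)*(9 + W(6, -2)) = (4*2²)*(9 + 2) = (4*4)*11 = 16*11 = 176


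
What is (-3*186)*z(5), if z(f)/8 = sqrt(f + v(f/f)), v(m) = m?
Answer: -4464*sqrt(6) ≈ -10935.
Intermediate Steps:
z(f) = 8*sqrt(1 + f) (z(f) = 8*sqrt(f + f/f) = 8*sqrt(f + 1) = 8*sqrt(1 + f))
(-3*186)*z(5) = (-3*186)*(8*sqrt(1 + 5)) = -4464*sqrt(6)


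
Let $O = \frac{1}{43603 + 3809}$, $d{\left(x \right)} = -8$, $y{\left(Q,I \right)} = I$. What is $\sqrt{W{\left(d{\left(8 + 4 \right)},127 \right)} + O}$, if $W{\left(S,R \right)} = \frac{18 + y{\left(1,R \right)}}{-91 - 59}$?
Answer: $\frac{i \sqrt{1508972505}}{39510} \approx 0.98318 i$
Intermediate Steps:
$W{\left(S,R \right)} = - \frac{3}{25} - \frac{R}{150}$ ($W{\left(S,R \right)} = \frac{18 + R}{-91 - 59} = \frac{18 + R}{-150} = \left(18 + R\right) \left(- \frac{1}{150}\right) = - \frac{3}{25} - \frac{R}{150}$)
$O = \frac{1}{47412} \approx 2.1092 \cdot 10^{-5}$
$\sqrt{W{\left(d{\left(8 + 4 \right)},127 \right)} + O} = \sqrt{\left(- \frac{3}{25} - \frac{127}{150}\right) + \frac{1}{47412}} = \sqrt{- \frac{29}{30} + \frac{1}{47412}} = \sqrt{- \frac{229153}{237060}} = \frac{i \sqrt{1508972505}}{39510}$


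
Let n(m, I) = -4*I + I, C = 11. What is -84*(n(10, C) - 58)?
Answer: 7644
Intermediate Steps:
n(m, I) = -3*I
-84*(n(10, C) - 58) = -84*(-3*11 - 58) = -84*(-33 - 58) = -84*(-91) = 7644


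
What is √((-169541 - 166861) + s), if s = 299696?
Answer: I*√36706 ≈ 191.59*I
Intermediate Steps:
√((-169541 - 166861) + s) = √((-169541 - 166861) + 299696) = √(-336402 + 299696) = √(-36706) = I*√36706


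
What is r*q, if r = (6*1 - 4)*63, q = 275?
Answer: 34650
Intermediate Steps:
r = 126 (r = (6 - 4)*63 = 2*63 = 126)
r*q = 126*275 = 34650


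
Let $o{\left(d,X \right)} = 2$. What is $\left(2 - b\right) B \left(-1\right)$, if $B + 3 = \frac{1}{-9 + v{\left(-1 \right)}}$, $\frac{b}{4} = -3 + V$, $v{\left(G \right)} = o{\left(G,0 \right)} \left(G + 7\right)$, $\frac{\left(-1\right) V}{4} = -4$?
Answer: $- \frac{400}{3} \approx -133.33$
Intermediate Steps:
$V = 16$ ($V = \left(-4\right) \left(-4\right) = 16$)
$v{\left(G \right)} = 14 + 2 G$ ($v{\left(G \right)} = 2 \left(G + 7\right) = 2 \left(7 + G\right) = 14 + 2 G$)
$b = 52$ ($b = 4 \left(-3 + 16\right) = 4 \cdot 13 = 52$)
$B = - \frac{8}{3}$ ($B = -3 + \frac{1}{-9 + \left(14 + 2 \left(-1\right)\right)} = -3 + \frac{1}{-9 + \left(14 - 2\right)} = -3 + \frac{1}{-9 + 12} = -3 + \frac{1}{3} = - \frac{8}{3} \approx -2.6667$)
$\left(2 - b\right) B \left(-1\right) = \left(2 - 52\right) \left(- \frac{8}{3}\right) \left(-1\right) = \left(-50\right) \left(- \frac{8}{3}\right) \left(-1\right) = \frac{400}{3} \left(-1\right) = - \frac{400}{3}$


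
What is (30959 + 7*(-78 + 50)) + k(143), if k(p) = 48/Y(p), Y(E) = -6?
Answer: 30755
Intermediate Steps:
k(p) = -8 (k(p) = 48/(-6) = 48*(-1/6) = -8)
(30959 + 7*(-78 + 50)) + k(143) = (30959 + 7*(-78 + 50)) - 8 = (30959 + 7*(-28)) - 8 = (30959 - 196) - 8 = 30763 - 8 = 30755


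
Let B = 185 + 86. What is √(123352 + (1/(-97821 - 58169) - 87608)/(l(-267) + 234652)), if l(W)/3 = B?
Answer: √6656579399554981486762506/7346037070 ≈ 351.21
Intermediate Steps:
B = 271
l(W) = 813 (l(W) = 3*271 = 813)
√(123352 + (1/(-97821 - 58169) - 87608)/(l(-267) + 234652)) = √(123352 + (1/(-97821 - 58169) - 87608)/(813 + 234652)) = √(123352 + (1/(-155990) - 87608)/235465) = √(123352 + (-1/155990 - 87608)*(1/235465)) = √(123352 - 13665971921/155990*1/235465) = √(123352 - 13665971921/36730185350) = √(4530728157321279/36730185350) = √6656579399554981486762506/7346037070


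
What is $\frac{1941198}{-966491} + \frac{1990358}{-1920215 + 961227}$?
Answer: $- \frac{1892624340701}{463426635554} \approx -4.084$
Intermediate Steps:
$\frac{1941198}{-966491} + \frac{1990358}{-1920215 + 961227} = 1941198 \left(- \frac{1}{966491}\right) + \frac{1990358}{-958988} = - \frac{1941198}{966491} + 1990358 \left(- \frac{1}{958988}\right) = - \frac{1941198}{966491} - \frac{995179}{479494} = - \frac{1892624340701}{463426635554}$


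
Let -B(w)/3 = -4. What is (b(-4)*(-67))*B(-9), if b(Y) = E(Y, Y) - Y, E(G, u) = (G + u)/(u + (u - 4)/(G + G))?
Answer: -5360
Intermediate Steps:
B(w) = 12 (B(w) = -3*(-4) = 12)
E(G, u) = (G + u)/(u + (-4 + u)/(2*G)) (E(G, u) = (G + u)/(u + (-4 + u)/((2*G))) = (G + u)/(u + (-4 + u)*(1/(2*G))) = (G + u)/(u + (-4 + u)/(2*G)))
b(Y) = -Y + 4*Y²/(-4 + Y + 2*Y²) (b(Y) = 2*Y*(Y + Y)/(-4 + Y + 2*Y*Y) - Y = 2*Y*(2*Y)/(-4 + Y + 2*Y²) - Y = 4*Y²/(-4 + Y + 2*Y²) - Y = -Y + 4*Y²/(-4 + Y + 2*Y²))
(b(-4)*(-67))*B(-9) = (-4*(4 - 2*(-4)² + 3*(-4))/(-4 - 4 + 2*(-4)²)*(-67))*12 = (-4*(4 - 2*16 - 12)/(-4 - 4 + 2*16)*(-67))*12 = (-4*(4 - 32 - 12)/(-4 - 4 + 32)*(-67))*12 = (-4*(-40)/24*(-67))*12 = (-4*1/24*(-40)*(-67))*12 = ((20/3)*(-67))*12 = -1340/3*12 = -5360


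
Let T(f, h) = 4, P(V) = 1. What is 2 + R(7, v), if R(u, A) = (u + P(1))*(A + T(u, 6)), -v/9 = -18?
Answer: 1330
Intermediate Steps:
v = 162 (v = -9*(-18) = 162)
R(u, A) = (1 + u)*(4 + A) (R(u, A) = (u + 1)*(A + 4) = (1 + u)*(4 + A))
2 + R(7, v) = 2 + (4 + 162 + 4*7 + 162*7) = 2 + (4 + 162 + 28 + 1134) = 2 + 1328 = 1330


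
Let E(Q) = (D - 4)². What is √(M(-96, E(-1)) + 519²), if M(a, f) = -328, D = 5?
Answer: √269033 ≈ 518.68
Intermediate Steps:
E(Q) = 1 (E(Q) = (5 - 4)² = 1² = 1)
√(M(-96, E(-1)) + 519²) = √(-328 + 519²) = √(-328 + 269361) = √269033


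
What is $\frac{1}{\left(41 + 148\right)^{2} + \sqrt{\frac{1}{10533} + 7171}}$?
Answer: $\frac{376249293}{13439925463109} - \frac{4 \sqrt{49723754547}}{13439925463109} \approx 2.7929 \cdot 10^{-5}$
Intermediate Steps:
$\frac{1}{\left(41 + 148\right)^{2} + \sqrt{\frac{1}{10533} + 7171}} = \frac{1}{189^{2} + \sqrt{\frac{1}{10533} + 7171}} = \frac{1}{35721 + \sqrt{\frac{75532144}{10533}}} = \frac{1}{35721 + \frac{4 \sqrt{49723754547}}{10533}}$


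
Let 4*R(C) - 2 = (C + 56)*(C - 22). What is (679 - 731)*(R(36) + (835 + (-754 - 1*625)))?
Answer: 11518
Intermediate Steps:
R(C) = ½ + (-22 + C)*(56 + C)/4 (R(C) = ½ + ((C + 56)*(C - 22))/4 = ½ + ((56 + C)*(-22 + C))/4 = ½ + ((-22 + C)*(56 + C))/4 = ½ + (-22 + C)*(56 + C)/4)
(679 - 731)*(R(36) + (835 + (-754 - 1*625))) = (679 - 731)*((-615/2 + (¼)*36² + (17/2)*36) + (835 + (-754 - 1*625))) = -52*((-615/2 + (¼)*1296 + 306) + (835 + (-754 - 625))) = -52*((-615/2 + 324 + 306) + (835 - 1379)) = -52*(645/2 - 544) = -52*(-443/2) = 11518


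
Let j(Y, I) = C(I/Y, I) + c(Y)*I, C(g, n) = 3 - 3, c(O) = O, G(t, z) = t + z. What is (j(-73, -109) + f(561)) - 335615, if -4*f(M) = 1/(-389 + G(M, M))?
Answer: -960693257/2932 ≈ -3.2766e+5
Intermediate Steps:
C(g, n) = 0
f(M) = -1/(4*(-389 + 2*M)) (f(M) = -1/(4*(-389 + (M + M))) = -1/(4*(-389 + 2*M)))
j(Y, I) = I*Y (j(Y, I) = 0 + Y*I = 0 + I*Y = I*Y)
(j(-73, -109) + f(561)) - 335615 = (-109*(-73) - 1/(-1556 + 8*561)) - 335615 = (7957 - 1/(-1556 + 4488)) - 335615 = (7957 - 1/2932) - 335615 = 23329923/2932 - 335615 = -960693257/2932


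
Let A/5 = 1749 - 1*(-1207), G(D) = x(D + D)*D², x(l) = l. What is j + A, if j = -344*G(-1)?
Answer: 15468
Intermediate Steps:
G(D) = 2*D³ (G(D) = (D + D)*D² = (2*D)*D² = 2*D³)
A = 14780 (A = 5*(1749 - 1*(-1207)) = 5*(1749 + 1207) = 5*2956 = 14780)
j = 688 (j = -688*(-1)³ = -688*(-1) = -344*(-2) = 688)
j + A = 688 + 14780 = 15468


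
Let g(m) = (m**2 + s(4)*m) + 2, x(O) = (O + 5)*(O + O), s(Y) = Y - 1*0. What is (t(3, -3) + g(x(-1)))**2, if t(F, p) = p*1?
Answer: 961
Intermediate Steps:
t(F, p) = p
s(Y) = Y (s(Y) = Y + 0 = Y)
x(O) = 2*O*(5 + O) (x(O) = (5 + O)*(2*O) = 2*O*(5 + O))
g(m) = 2 + m**2 + 4*m (g(m) = (m**2 + 4*m) + 2 = 2 + m**2 + 4*m)
(t(3, -3) + g(x(-1)))**2 = (-3 + (2 + (2*(-1)*(5 - 1))**2 + 4*(2*(-1)*(5 - 1))))**2 = (-3 + (2 + (2*(-1)*4)**2 + 4*(2*(-1)*4)))**2 = (-3 + (2 + (-8)**2 + 4*(-8)))**2 = (-3 + (2 + 64 - 32))**2 = (-3 + 34)**2 = 31**2 = 961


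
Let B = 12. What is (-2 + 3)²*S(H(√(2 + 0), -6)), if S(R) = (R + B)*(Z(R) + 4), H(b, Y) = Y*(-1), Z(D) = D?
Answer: 180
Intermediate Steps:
H(b, Y) = -Y
S(R) = (4 + R)*(12 + R) (S(R) = (R + 12)*(R + 4) = (12 + R)*(4 + R) = (4 + R)*(12 + R))
(-2 + 3)²*S(H(√(2 + 0), -6)) = (-2 + 3)²*(48 + (-1*(-6))² + 16*(-1*(-6))) = 1²*(48 + 6² + 16*6) = 1*(48 + 36 + 96) = 1*180 = 180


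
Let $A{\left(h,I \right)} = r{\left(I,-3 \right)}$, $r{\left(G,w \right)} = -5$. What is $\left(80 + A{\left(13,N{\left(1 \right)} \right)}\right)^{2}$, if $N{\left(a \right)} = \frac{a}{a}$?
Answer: $5625$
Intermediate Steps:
$N{\left(a \right)} = 1$
$A{\left(h,I \right)} = -5$
$\left(80 + A{\left(13,N{\left(1 \right)} \right)}\right)^{2} = \left(80 - 5\right)^{2} = 75^{2} = 5625$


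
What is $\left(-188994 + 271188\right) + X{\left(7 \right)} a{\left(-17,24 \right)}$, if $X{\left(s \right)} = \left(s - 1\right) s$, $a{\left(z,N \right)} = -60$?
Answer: $79674$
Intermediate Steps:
$X{\left(s \right)} = s \left(-1 + s\right)$ ($X{\left(s \right)} = \left(-1 + s\right) s = s \left(-1 + s\right)$)
$\left(-188994 + 271188\right) + X{\left(7 \right)} a{\left(-17,24 \right)} = \left(-188994 + 271188\right) + 7 \left(-1 + 7\right) \left(-60\right) = 82194 + 7 \cdot 6 \left(-60\right) = 82194 + 42 \left(-60\right) = 82194 - 2520 = 79674$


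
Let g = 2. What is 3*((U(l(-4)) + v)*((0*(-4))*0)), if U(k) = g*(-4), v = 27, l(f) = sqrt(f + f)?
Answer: 0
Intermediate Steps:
l(f) = sqrt(2)*sqrt(f) (l(f) = sqrt(2*f) = sqrt(2)*sqrt(f))
U(k) = -8 (U(k) = 2*(-4) = -8)
3*((U(l(-4)) + v)*((0*(-4))*0)) = 3*((-8 + 27)*((0*(-4))*0)) = 3*(19*(0*0)) = 3*(19*0) = 3*0 = 0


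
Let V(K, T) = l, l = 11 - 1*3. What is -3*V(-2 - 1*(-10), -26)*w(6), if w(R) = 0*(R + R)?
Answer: 0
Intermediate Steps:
w(R) = 0 (w(R) = 0*(2*R) = 0)
l = 8 (l = 11 - 3 = 8)
V(K, T) = 8
-3*V(-2 - 1*(-10), -26)*w(6) = -24*0 = -3*0 = 0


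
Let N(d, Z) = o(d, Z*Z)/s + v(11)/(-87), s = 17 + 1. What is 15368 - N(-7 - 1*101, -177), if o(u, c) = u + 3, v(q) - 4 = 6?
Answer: 891689/58 ≈ 15374.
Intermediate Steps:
v(q) = 10 (v(q) = 4 + 6 = 10)
s = 18
o(u, c) = 3 + u
N(d, Z) = 3/58 + d/18 (N(d, Z) = (3 + d)/18 + 10/(-87) = (3 + d)*(1/18) + 10*(-1/87) = (⅙ + d/18) - 10/87 = 3/58 + d/18)
15368 - N(-7 - 1*101, -177) = 15368 - (3/58 + (-7 - 1*101)/18) = 15368 - (3/58 + (-7 - 101)/18) = 15368 - (3/58 + (1/18)*(-108)) = 15368 - (3/58 - 6) = 15368 - 1*(-345/58) = 15368 + 345/58 = 891689/58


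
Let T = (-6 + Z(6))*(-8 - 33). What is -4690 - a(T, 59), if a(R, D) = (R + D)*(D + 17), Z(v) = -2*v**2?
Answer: -252222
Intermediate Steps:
T = 3198 (T = (-6 - 2*6**2)*(-8 - 33) = (-6 - 2*36)*(-41) = (-6 - 72)*(-41) = -78*(-41) = 3198)
a(R, D) = (17 + D)*(D + R) (a(R, D) = (D + R)*(17 + D) = (17 + D)*(D + R))
-4690 - a(T, 59) = -4690 - (59**2 + 17*59 + 17*3198 + 59*3198) = -4690 - (3481 + 1003 + 54366 + 188682) = -4690 - 1*247532 = -4690 - 247532 = -252222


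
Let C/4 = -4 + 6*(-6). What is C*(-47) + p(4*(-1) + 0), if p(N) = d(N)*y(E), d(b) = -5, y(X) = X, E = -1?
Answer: 7525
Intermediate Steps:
p(N) = 5 (p(N) = -5*(-1) = 5)
C = -160 (C = 4*(-4 + 6*(-6)) = 4*(-4 - 36) = 4*(-40) = -160)
C*(-47) + p(4*(-1) + 0) = -160*(-47) + 5 = 7520 + 5 = 7525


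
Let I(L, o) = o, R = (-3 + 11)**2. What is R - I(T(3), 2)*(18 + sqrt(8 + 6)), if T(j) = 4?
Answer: 28 - 2*sqrt(14) ≈ 20.517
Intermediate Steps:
R = 64 (R = 8**2 = 64)
R - I(T(3), 2)*(18 + sqrt(8 + 6)) = 64 - 2*(18 + sqrt(8 + 6)) = 64 - 2*(18 + sqrt(14)) = 64 - (36 + 2*sqrt(14)) = 64 + (-36 - 2*sqrt(14)) = 28 - 2*sqrt(14)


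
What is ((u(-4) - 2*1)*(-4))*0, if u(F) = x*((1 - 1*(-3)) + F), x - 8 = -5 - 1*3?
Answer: 0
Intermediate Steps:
x = 0 (x = 8 + (-5 - 1*3) = 8 + (-5 - 3) = 8 - 8 = 0)
u(F) = 0 (u(F) = 0*((1 - 1*(-3)) + F) = 0*((1 + 3) + F) = 0*(4 + F) = 0)
((u(-4) - 2*1)*(-4))*0 = ((0 - 2*1)*(-4))*0 = ((0 - 2)*(-4))*0 = -2*(-4)*0 = 8*0 = 0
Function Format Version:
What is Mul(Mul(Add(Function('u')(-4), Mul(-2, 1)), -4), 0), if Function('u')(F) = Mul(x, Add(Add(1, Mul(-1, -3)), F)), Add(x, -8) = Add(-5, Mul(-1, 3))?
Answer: 0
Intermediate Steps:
x = 0 (x = Add(8, Add(-5, Mul(-1, 3))) = Add(8, Add(-5, -3)) = Add(8, -8) = 0)
Function('u')(F) = 0 (Function('u')(F) = Mul(0, Add(Add(1, Mul(-1, -3)), F)) = Mul(0, Add(Add(1, 3), F)) = Mul(0, Add(4, F)) = 0)
Mul(Mul(Add(Function('u')(-4), Mul(-2, 1)), -4), 0) = Mul(Mul(Add(0, Mul(-2, 1)), -4), 0) = Mul(Mul(Add(0, -2), -4), 0) = Mul(Mul(-2, -4), 0) = Mul(8, 0) = 0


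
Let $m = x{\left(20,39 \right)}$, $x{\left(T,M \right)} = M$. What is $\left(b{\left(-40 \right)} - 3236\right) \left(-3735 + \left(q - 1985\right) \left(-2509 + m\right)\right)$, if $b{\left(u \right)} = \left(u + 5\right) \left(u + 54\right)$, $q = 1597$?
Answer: $-3556932750$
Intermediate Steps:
$m = 39$
$b{\left(u \right)} = \left(5 + u\right) \left(54 + u\right)$
$\left(b{\left(-40 \right)} - 3236\right) \left(-3735 + \left(q - 1985\right) \left(-2509 + m\right)\right) = \left(\left(270 + \left(-40\right)^{2} + 59 \left(-40\right)\right) - 3236\right) \left(-3735 + \left(1597 - 1985\right) \left(-2509 + 39\right)\right) = \left(\left(270 + 1600 - 2360\right) - 3236\right) \left(-3735 - -958360\right) = \left(-490 - 3236\right) \left(-3735 + 958360\right) = \left(-3726\right) 954625 = -3556932750$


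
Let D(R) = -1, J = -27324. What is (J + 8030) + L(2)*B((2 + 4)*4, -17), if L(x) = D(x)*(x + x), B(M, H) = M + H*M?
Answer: -17758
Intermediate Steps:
L(x) = -2*x (L(x) = -(x + x) = -2*x)
(J + 8030) + L(2)*B((2 + 4)*4, -17) = (-27324 + 8030) + (-2*2)*(((2 + 4)*4)*(1 - 17)) = -19294 - 4*6*4*(-16) = -19294 - 96*(-16) = -19294 - 4*(-384) = -19294 + 1536 = -17758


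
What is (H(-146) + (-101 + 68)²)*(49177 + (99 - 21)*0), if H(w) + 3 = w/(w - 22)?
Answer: 4489712569/84 ≈ 5.3449e+7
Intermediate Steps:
H(w) = -3 + w/(-22 + w) (H(w) = -3 + w/(w - 22) = -3 + w/(-22 + w))
(H(-146) + (-101 + 68)²)*(49177 + (99 - 21)*0) = (2*(33 - 1*(-146))/(-22 - 146) + (-101 + 68)²)*(49177 + (99 - 21)*0) = (2*(33 + 146)/(-168) + (-33)²)*(49177 + 78*0) = (2*(-1/168)*179 + 1089)*(49177 + 0) = (-179/84 + 1089)*49177 = (91297/84)*49177 = 4489712569/84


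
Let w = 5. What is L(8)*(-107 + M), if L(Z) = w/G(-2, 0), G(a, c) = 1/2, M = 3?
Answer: -1040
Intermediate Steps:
G(a, c) = ½
L(Z) = 10 (L(Z) = 5/(½) = 5*2 = 10)
L(8)*(-107 + M) = 10*(-107 + 3) = 10*(-104) = -1040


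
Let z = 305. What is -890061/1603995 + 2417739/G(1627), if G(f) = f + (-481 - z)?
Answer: 1292430908668/449653265 ≈ 2874.3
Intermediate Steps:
G(f) = -786 + f (G(f) = f + (-481 - 1*305) = f + (-481 - 305) = f - 786 = -786 + f)
-890061/1603995 + 2417739/G(1627) = -890061/1603995 + 2417739/(-786 + 1627) = -890061*1/1603995 + 2417739/841 = -296687/534665 + 2417739*(1/841) = -296687/534665 + 2417739/841 = 1292430908668/449653265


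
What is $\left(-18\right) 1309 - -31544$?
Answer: $7982$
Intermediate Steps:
$\left(-18\right) 1309 - -31544 = -23562 + 31544 = 7982$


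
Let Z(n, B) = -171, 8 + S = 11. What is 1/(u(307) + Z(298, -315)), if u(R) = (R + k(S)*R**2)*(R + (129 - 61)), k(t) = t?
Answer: 1/106145079 ≈ 9.4211e-9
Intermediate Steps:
S = 3 (S = -8 + 11 = 3)
u(R) = (68 + R)*(R + 3*R**2) (u(R) = (R + 3*R**2)*(R + (129 - 61)) = (R + 3*R**2)*(R + 68) = (R + 3*R**2)*(68 + R) = (68 + R)*(R + 3*R**2))
1/(u(307) + Z(298, -315)) = 1/(307*(68 + 3*307**2 + 205*307) - 171) = 1/(307*(68 + 3*94249 + 62935) - 171) = 1/(307*(68 + 282747 + 62935) - 171) = 1/(307*345750 - 171) = 1/(106145250 - 171) = 1/106145079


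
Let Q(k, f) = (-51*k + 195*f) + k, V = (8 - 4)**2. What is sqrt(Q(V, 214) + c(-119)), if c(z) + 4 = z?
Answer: sqrt(40807) ≈ 202.01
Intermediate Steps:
c(z) = -4 + z
V = 16 (V = 4**2 = 16)
Q(k, f) = -50*k + 195*f
sqrt(Q(V, 214) + c(-119)) = sqrt((-50*16 + 195*214) + (-4 - 119)) = sqrt((-800 + 41730) - 123) = sqrt(40930 - 123) = sqrt(40807)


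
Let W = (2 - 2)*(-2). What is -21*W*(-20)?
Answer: 0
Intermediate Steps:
W = 0 (W = 0*(-2) = 0)
-21*W*(-20) = -21*0*(-20) = 0*(-20) = 0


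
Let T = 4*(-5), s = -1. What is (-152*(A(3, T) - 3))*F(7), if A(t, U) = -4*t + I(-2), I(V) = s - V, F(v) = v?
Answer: 14896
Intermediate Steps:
T = -20
I(V) = -1 - V
A(t, U) = 1 - 4*t (A(t, U) = -4*t + (-1 - 1*(-2)) = -4*t + (-1 + 2) = -4*t + 1 = 1 - 4*t)
(-152*(A(3, T) - 3))*F(7) = -152*((1 - 4*3) - 3)*7 = -152*((1 - 12) - 3)*7 = -152*(-11 - 3)*7 = -152*(-14)*7 = 2128*7 = 14896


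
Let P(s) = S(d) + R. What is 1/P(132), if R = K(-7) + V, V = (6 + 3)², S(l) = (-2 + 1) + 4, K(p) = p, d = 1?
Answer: 1/77 ≈ 0.012987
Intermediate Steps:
S(l) = 3 (S(l) = -1 + 4 = 3)
V = 81 (V = 9² = 81)
R = 74 (R = -7 + 81 = 74)
P(s) = 77 (P(s) = 3 + 74 = 77)
1/P(132) = 1/77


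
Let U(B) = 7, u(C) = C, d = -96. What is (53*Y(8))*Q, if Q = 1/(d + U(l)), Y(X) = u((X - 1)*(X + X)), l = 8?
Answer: -5936/89 ≈ -66.697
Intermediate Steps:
Y(X) = 2*X*(-1 + X) (Y(X) = (X - 1)*(X + X) = (-1 + X)*(2*X) = 2*X*(-1 + X))
Q = -1/89 (Q = 1/(-96 + 7) = 1/(-89) = -1/89 ≈ -0.011236)
(53*Y(8))*Q = (53*(2*8*(-1 + 8)))*(-1/89) = (53*(2*8*7))*(-1/89) = (53*112)*(-1/89) = 5936*(-1/89) = -5936/89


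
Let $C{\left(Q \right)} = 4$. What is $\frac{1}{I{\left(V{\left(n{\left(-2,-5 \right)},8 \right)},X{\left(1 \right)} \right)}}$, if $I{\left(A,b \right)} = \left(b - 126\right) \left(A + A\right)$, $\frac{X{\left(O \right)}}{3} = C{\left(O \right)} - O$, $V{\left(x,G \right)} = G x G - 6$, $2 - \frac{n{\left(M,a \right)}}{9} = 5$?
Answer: $\frac{1}{405756} \approx 2.4645 \cdot 10^{-6}$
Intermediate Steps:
$n{\left(M,a \right)} = -27$ ($n{\left(M,a \right)} = 18 - 45 = -27$)
$V{\left(x,G \right)} = -6 + x G^{2}$ ($V{\left(x,G \right)} = x G^{2} - 6 = -6 + x G^{2}$)
$X{\left(O \right)} = 12 - 3 O$ ($X{\left(O \right)} = 3 \left(4 - O\right) = 12 - 3 O$)
$I{\left(A,b \right)} = 2 A \left(-126 + b\right)$ ($I{\left(A,b \right)} = \left(-126 + b\right) 2 A = 2 A \left(-126 + b\right)$)
$\frac{1}{I{\left(V{\left(n{\left(-2,-5 \right)},8 \right)},X{\left(1 \right)} \right)}} = \frac{1}{2 \left(-6 - 27 \cdot 8^{2}\right) \left(-126 + \left(12 - 3\right)\right)} = \frac{1}{2 \left(-6 - 1728\right) \left(-126 + \left(12 - 3\right)\right)} = \frac{1}{2 \left(-6 - 1728\right) \left(-126 + 9\right)} = \frac{1}{2 \left(-1734\right) \left(-117\right)} = \frac{1}{405756}$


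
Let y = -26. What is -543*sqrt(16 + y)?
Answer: -543*I*sqrt(10) ≈ -1717.1*I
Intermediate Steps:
-543*sqrt(16 + y) = -543*sqrt(16 - 26) = -543*I*sqrt(10)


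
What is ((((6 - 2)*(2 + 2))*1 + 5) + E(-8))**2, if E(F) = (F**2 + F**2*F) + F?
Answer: 189225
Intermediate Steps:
E(F) = F + F**2 + F**3 (E(F) = (F**2 + F**3) + F = F + F**2 + F**3)
((((6 - 2)*(2 + 2))*1 + 5) + E(-8))**2 = ((((6 - 2)*(2 + 2))*1 + 5) - 8*(1 - 8 + (-8)**2))**2 = (((4*4)*1 + 5) - 8*(1 - 8 + 64))**2 = ((16*1 + 5) - 8*57)**2 = ((16 + 5) - 456)**2 = (21 - 456)**2 = (-435)**2 = 189225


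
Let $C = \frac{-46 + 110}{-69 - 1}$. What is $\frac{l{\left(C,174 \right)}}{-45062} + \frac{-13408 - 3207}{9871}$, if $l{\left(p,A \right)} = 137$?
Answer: $- \frac{750057457}{444807002} \approx -1.6863$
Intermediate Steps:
$C = - \frac{32}{35}$ ($C = \frac{64}{-70} = 64 \left(- \frac{1}{70}\right) = - \frac{32}{35} \approx -0.91429$)
$\frac{l{\left(C,174 \right)}}{-45062} + \frac{-13408 - 3207}{9871} = \frac{137}{-45062} + \frac{-13408 - 3207}{9871} = 137 \left(- \frac{1}{45062}\right) + \left(-13408 - 3207\right) \frac{1}{9871} = - \frac{137}{45062} - \frac{16615}{9871} = - \frac{750057457}{444807002}$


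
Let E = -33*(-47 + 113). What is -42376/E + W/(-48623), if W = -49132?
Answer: 1083728872/52950447 ≈ 20.467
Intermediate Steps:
E = -2178 (E = -33*66 = -2178)
-42376/E + W/(-48623) = -42376/(-2178) - 49132/(-48623) = -42376*(-1/2178) - 49132*(-1/48623) = 21188/1089 + 49132/48623 = 1083728872/52950447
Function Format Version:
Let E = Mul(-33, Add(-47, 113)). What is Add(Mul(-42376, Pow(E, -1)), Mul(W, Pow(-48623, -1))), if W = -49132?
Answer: Rational(1083728872, 52950447) ≈ 20.467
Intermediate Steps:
E = -2178 (E = Mul(-33, 66) = -2178)
Add(Mul(-42376, Pow(E, -1)), Mul(W, Pow(-48623, -1))) = Add(Mul(-42376, Pow(-2178, -1)), Mul(-49132, Pow(-48623, -1))) = Add(Mul(-42376, Rational(-1, 2178)), Mul(-49132, Rational(-1, 48623))) = Add(Rational(21188, 1089), Rational(49132, 48623)) = Rational(1083728872, 52950447)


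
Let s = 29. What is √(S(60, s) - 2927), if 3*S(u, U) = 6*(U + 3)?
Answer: I*√2863 ≈ 53.507*I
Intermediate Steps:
S(u, U) = 6 + 2*U (S(u, U) = (6*(U + 3))/3 = (6*(3 + U))/3 = (18 + 6*U)/3 = 6 + 2*U)
√(S(60, s) - 2927) = √((6 + 2*29) - 2927) = √((6 + 58) - 2927) = √(64 - 2927) = √(-2863) = I*√2863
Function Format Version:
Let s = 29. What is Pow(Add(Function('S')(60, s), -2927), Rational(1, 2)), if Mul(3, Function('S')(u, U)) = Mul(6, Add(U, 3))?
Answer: Mul(I, Pow(2863, Rational(1, 2))) ≈ Mul(53.507, I)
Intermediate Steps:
Function('S')(u, U) = Add(6, Mul(2, U)) (Function('S')(u, U) = Mul(Rational(1, 3), Mul(6, Add(U, 3))) = Mul(Rational(1, 3), Mul(6, Add(3, U))) = Mul(Rational(1, 3), Add(18, Mul(6, U))) = Add(6, Mul(2, U)))
Pow(Add(Function('S')(60, s), -2927), Rational(1, 2)) = Pow(Add(Add(6, Mul(2, 29)), -2927), Rational(1, 2)) = Pow(Add(Add(6, 58), -2927), Rational(1, 2)) = Pow(Add(64, -2927), Rational(1, 2)) = Pow(-2863, Rational(1, 2)) = Mul(I, Pow(2863, Rational(1, 2)))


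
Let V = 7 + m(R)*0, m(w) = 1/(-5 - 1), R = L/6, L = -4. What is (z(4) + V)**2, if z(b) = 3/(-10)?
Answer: 4489/100 ≈ 44.890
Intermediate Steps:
z(b) = -3/10 (z(b) = 3*(-1/10) = -3/10)
R = -2/3 (R = -4/6 = -4*1/6 = -2/3 ≈ -0.66667)
m(w) = -1/6 (m(w) = 1/(-6) = -1/6)
V = 7 (V = 7 - 1/6*0 = 7 + 0 = 7)
(z(4) + V)**2 = (-3/10 + 7)**2 = (67/10)**2 = 4489/100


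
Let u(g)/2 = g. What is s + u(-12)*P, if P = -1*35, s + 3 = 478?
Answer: 1315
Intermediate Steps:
s = 475 (s = -3 + 478 = 475)
u(g) = 2*g
P = -35
s + u(-12)*P = 475 + (2*(-12))*(-35) = 475 - 24*(-35) = 475 + 840 = 1315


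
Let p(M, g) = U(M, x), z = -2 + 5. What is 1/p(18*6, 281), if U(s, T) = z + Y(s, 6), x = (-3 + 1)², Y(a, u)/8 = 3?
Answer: 1/27 ≈ 0.037037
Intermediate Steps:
Y(a, u) = 24 (Y(a, u) = 8*3 = 24)
x = 4 (x = (-2)² = 4)
z = 3
U(s, T) = 27 (U(s, T) = 3 + 24 = 27)
p(M, g) = 27
1/p(18*6, 281) = 1/27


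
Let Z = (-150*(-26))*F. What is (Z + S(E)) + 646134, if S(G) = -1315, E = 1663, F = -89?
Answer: 297719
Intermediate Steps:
Z = -347100 (Z = -150*(-26)*(-89) = 3900*(-89) = -347100)
(Z + S(E)) + 646134 = (-347100 - 1315) + 646134 = -348415 + 646134 = 297719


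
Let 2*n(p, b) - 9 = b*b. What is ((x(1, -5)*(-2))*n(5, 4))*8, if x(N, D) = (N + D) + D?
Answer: 1800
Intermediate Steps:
n(p, b) = 9/2 + b²/2 (n(p, b) = 9/2 + (b*b)/2 = 9/2 + b²/2)
x(N, D) = N + 2*D (x(N, D) = (D + N) + D = N + 2*D)
((x(1, -5)*(-2))*n(5, 4))*8 = (((1 + 2*(-5))*(-2))*(9/2 + (½)*4²))*8 = (((1 - 10)*(-2))*(9/2 + (½)*16))*8 = ((-9*(-2))*(9/2 + 8))*8 = (18*(25/2))*8 = 225*8 = 1800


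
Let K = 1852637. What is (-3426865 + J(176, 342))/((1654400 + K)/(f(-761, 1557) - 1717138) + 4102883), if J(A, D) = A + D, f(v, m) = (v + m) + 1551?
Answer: -5875468998477/7035583335416 ≈ -0.83511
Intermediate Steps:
f(v, m) = 1551 + m + v (f(v, m) = (m + v) + 1551 = 1551 + m + v)
(-3426865 + J(176, 342))/((1654400 + K)/(f(-761, 1557) - 1717138) + 4102883) = (-3426865 + (176 + 342))/((1654400 + 1852637)/((1551 + 1557 - 761) - 1717138) + 4102883) = (-3426865 + 518)/(3507037/(2347 - 1717138) + 4102883) = -3426347/(3507037/(-1714791) + 4102883) = -3426347/(3507037*(-1/1714791) + 4102883) = -3426347/(-3507037/1714791 + 4102883) = -3426347/7035583335416/1714791 = -3426347*1714791/7035583335416 = -5875468998477/7035583335416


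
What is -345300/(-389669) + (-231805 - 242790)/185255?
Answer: -493740439/294645431 ≈ -1.6757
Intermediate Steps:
-345300/(-389669) + (-231805 - 242790)/185255 = -345300*(-1/389669) - 474595*1/185255 = 345300/389669 - 94919/37051 = -493740439/294645431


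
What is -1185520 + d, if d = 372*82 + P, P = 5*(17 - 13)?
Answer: -1154996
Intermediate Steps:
P = 20 (P = 5*4 = 20)
d = 30524 (d = 372*82 + 20 = 30504 + 20 = 30524)
-1185520 + d = -1185520 + 30524 = -1154996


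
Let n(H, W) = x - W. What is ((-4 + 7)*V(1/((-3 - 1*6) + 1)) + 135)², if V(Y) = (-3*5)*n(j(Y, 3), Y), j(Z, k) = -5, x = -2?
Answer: 3080025/64 ≈ 48125.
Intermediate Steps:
n(H, W) = -2 - W
V(Y) = 30 + 15*Y (V(Y) = (-3*5)*(-2 - Y) = -15*(-2 - Y) = 30 + 15*Y)
((-4 + 7)*V(1/((-3 - 1*6) + 1)) + 135)² = ((-4 + 7)*(30 + 15/((-3 - 1*6) + 1)) + 135)² = (3*(30 + 15/((-3 - 6) + 1)) + 135)² = (3*(30 + 15/(-9 + 1)) + 135)² = (3*(30 + 15/(-8)) + 135)² = (3*(30 + 15*(-⅛)) + 135)² = (3*(30 - 15/8) + 135)² = (3*(225/8) + 135)² = (675/8 + 135)² = (1755/8)² = 3080025/64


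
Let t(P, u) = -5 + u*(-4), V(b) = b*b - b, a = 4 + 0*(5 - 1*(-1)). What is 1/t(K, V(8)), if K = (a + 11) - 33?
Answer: -1/229 ≈ -0.0043668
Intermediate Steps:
a = 4 (a = 4 + 0*(5 + 1) = 4 + 0*6 = 4 + 0 = 4)
V(b) = b² - b
K = -18 (K = (4 + 11) - 33 = 15 - 33 = -18)
t(P, u) = -5 - 4*u
1/t(K, V(8)) = 1/(-5 - 32*(-1 + 8)) = 1/(-5 - 32*7) = 1/(-5 - 4*56) = 1/(-5 - 224) = 1/(-229) = -1/229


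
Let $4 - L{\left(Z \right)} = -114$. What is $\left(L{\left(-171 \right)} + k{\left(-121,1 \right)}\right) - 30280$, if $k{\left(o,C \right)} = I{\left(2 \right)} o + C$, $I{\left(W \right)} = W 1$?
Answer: $-30403$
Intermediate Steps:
$I{\left(W \right)} = W$
$L{\left(Z \right)} = 118$ ($L{\left(Z \right)} = 4 - -114 = 4 + 114 = 118$)
$k{\left(o,C \right)} = C + 2 o$ ($k{\left(o,C \right)} = 2 o + C = C + 2 o$)
$\left(L{\left(-171 \right)} + k{\left(-121,1 \right)}\right) - 30280 = \left(118 + \left(1 + 2 \left(-121\right)\right)\right) - 30280 = \left(118 + \left(1 - 242\right)\right) - 30280 = \left(118 - 241\right) - 30280 = -123 - 30280 = -30403$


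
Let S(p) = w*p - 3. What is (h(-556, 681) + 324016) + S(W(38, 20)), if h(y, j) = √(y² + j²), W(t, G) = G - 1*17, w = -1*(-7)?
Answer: 324034 + √772897 ≈ 3.2491e+5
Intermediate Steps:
w = 7
W(t, G) = -17 + G (W(t, G) = G - 17 = -17 + G)
S(p) = -3 + 7*p (S(p) = 7*p - 3 = -3 + 7*p)
h(y, j) = √(j² + y²)
(h(-556, 681) + 324016) + S(W(38, 20)) = (√(681² + (-556)²) + 324016) + (-3 + 7*(-17 + 20)) = (√(463761 + 309136) + 324016) + (-3 + 7*3) = (√772897 + 324016) + (-3 + 21) = (324016 + √772897) + 18 = 324034 + √772897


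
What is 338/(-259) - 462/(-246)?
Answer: 6085/10619 ≈ 0.57303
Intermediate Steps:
338/(-259) - 462/(-246) = 338*(-1/259) - 462*(-1/246) = -338/259 + 77/41 = 6085/10619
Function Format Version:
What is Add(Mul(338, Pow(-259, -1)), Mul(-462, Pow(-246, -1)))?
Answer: Rational(6085, 10619) ≈ 0.57303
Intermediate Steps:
Add(Mul(338, Pow(-259, -1)), Mul(-462, Pow(-246, -1))) = Add(Mul(338, Rational(-1, 259)), Mul(-462, Rational(-1, 246))) = Add(Rational(-338, 259), Rational(77, 41)) = Rational(6085, 10619)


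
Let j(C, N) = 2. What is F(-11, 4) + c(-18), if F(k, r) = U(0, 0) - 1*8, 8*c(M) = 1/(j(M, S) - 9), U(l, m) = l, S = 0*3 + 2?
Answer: -449/56 ≈ -8.0179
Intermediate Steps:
S = 2 (S = 0 + 2 = 2)
c(M) = -1/56 (c(M) = 1/(8*(2 - 9)) = (1/8)/(-7) = (1/8)*(-1/7) = -1/56)
F(k, r) = -8 (F(k, r) = 0 - 1*8 = 0 - 8 = -8)
F(-11, 4) + c(-18) = -8 - 1/56 = -449/56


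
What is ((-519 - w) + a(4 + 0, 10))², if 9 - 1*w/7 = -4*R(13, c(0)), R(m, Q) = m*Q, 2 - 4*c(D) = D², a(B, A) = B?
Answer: 577600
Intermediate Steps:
c(D) = ½ - D²/4
R(m, Q) = Q*m
w = 245 (w = 63 - (-28)*(½ - ¼*0²)*13 = 63 - (-28)*(½ - ¼*0)*13 = 63 - (-28)*(½ + 0)*13 = 63 - (-28)*(½)*13 = 63 - (-28)*13/2 = 63 - 7*(-26) = 63 + 182 = 245)
((-519 - w) + a(4 + 0, 10))² = ((-519 - 1*245) + (4 + 0))² = ((-519 - 245) + 4)² = (-764 + 4)² = (-760)² = 577600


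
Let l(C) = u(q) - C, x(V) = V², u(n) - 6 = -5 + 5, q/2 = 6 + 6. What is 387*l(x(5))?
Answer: -7353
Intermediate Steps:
q = 24 (q = 2*(6 + 6) = 2*12 = 24)
u(n) = 6 (u(n) = 6 + (-5 + 5) = 6 + 0 = 6)
l(C) = 6 - C
387*l(x(5)) = 387*(6 - 1*5²) = 387*(6 - 1*25) = 387*(6 - 25) = 387*(-19) = -7353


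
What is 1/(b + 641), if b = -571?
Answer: 1/70 ≈ 0.014286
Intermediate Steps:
1/(b + 641) = 1/(-571 + 641) = 1/70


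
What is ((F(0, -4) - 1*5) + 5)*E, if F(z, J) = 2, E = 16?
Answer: 32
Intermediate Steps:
((F(0, -4) - 1*5) + 5)*E = ((2 - 1*5) + 5)*16 = ((2 - 5) + 5)*16 = (-3 + 5)*16 = 2*16 = 32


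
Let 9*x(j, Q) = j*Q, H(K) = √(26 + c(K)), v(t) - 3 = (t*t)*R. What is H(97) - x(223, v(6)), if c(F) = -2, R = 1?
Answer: -2899/3 + 2*√6 ≈ -961.43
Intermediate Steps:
v(t) = 3 + t² (v(t) = 3 + (t*t)*1 = 3 + t²*1 = 3 + t²)
H(K) = 2*√6 (H(K) = √(26 - 2) = √24 = 2*√6)
x(j, Q) = Q*j/9 (x(j, Q) = (j*Q)/9 = (Q*j)/9 = Q*j/9)
H(97) - x(223, v(6)) = 2*√6 - (3 + 6²)*223/9 = 2*√6 - (3 + 36)*223/9 = 2*√6 - 39*223/9 = 2*√6 - 1*2899/3 = 2*√6 - 2899/3 = -2899/3 + 2*√6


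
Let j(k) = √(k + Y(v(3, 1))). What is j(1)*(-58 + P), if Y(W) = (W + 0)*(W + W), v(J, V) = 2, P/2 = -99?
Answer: -768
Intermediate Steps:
P = -198 (P = 2*(-99) = -198)
Y(W) = 2*W² (Y(W) = W*(2*W) = 2*W²)
j(k) = √(8 + k) (j(k) = √(k + 2*2²) = √(k + 2*4) = √(k + 8) = √(8 + k))
j(1)*(-58 + P) = √(8 + 1)*(-58 - 198) = √9*(-256) = 3*(-256) = -768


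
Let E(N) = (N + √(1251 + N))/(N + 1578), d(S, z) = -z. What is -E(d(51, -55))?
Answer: -55/1633 - √1306/1633 ≈ -0.055811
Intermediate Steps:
E(N) = (N + √(1251 + N))/(1578 + N)
-E(d(51, -55)) = -(-1*(-55) + √(1251 - 1*(-55)))/(1578 - 1*(-55)) = -(55 + √(1251 + 55))/(1578 + 55) = -(55 + √1306)/1633 = -(55/1633 + √1306/1633) = -55/1633 - √1306/1633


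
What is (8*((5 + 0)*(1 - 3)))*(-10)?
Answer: 800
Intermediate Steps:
(8*((5 + 0)*(1 - 3)))*(-10) = (8*(5*(-2)))*(-10) = (8*(-10))*(-10) = -80*(-10) = 800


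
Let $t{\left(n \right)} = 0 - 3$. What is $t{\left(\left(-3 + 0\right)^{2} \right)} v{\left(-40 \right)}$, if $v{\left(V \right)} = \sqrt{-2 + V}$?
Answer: $- 3 i \sqrt{42} \approx - 19.442 i$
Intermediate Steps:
$t{\left(n \right)} = -3$ ($t{\left(n \right)} = 0 - 3 = -3$)
$t{\left(\left(-3 + 0\right)^{2} \right)} v{\left(-40 \right)} = - 3 \sqrt{-2 - 40} = - 3 \sqrt{-42} = - 3 i \sqrt{42}$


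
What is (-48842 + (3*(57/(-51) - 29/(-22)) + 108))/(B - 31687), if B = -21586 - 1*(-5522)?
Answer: 18226291/17858874 ≈ 1.0206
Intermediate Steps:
B = -16064 (B = -21586 + 5522 = -16064)
(-48842 + (3*(57/(-51) - 29/(-22)) + 108))/(B - 31687) = (-48842 + (3*(57/(-51) - 29/(-22)) + 108))/(-16064 - 31687) = (-48842 + (3*(57*(-1/51) - 29*(-1/22)) + 108))/(-47751) = (-48842 + (3*(-19/17 + 29/22) + 108))*(-1/47751) = (-48842 + (3*(75/374) + 108))*(-1/47751) = (-48842 + (225/374 + 108))*(-1/47751) = (-48842 + 40617/374)*(-1/47751) = -18226291/374*(-1/47751) = 18226291/17858874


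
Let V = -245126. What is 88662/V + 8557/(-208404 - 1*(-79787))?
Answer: -964355974/2251955053 ≈ -0.42823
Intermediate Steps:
88662/V + 8557/(-208404 - 1*(-79787)) = 88662/(-245126) + 8557/(-208404 - 1*(-79787)) = 88662*(-1/245126) + 8557/(-208404 + 79787) = -6333/17509 + 8557/(-128617) = -6333/17509 + 8557*(-1/128617) = -6333/17509 - 8557/128617 = -964355974/2251955053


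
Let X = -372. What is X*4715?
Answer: -1753980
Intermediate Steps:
X*4715 = -372*4715 = -1753980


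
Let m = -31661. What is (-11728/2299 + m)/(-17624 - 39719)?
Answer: 72800367/131831557 ≈ 0.55222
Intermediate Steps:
(-11728/2299 + m)/(-17624 - 39719) = (-11728/2299 - 31661)/(-17624 - 39719) = (-11728*1/2299 - 31661)/(-57343) = (-11728/2299 - 31661)*(-1/57343) = -72800367/2299*(-1/57343) = 72800367/131831557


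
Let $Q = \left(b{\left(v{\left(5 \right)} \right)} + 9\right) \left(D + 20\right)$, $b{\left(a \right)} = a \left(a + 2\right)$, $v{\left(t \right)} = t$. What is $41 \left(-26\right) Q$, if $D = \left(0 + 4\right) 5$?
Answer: $-1876160$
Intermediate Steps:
$b{\left(a \right)} = a \left(2 + a\right)$
$D = 20$ ($D = 4 \cdot 5 = 20$)
$Q = 1760$ ($Q = \left(5 \left(2 + 5\right) + 9\right) \left(20 + 20\right) = \left(5 \cdot 7 + 9\right) 40 = \left(35 + 9\right) 40 = 44 \cdot 40 = 1760$)
$41 \left(-26\right) Q = 41 \left(-26\right) 1760 = \left(-1066\right) 1760 = -1876160$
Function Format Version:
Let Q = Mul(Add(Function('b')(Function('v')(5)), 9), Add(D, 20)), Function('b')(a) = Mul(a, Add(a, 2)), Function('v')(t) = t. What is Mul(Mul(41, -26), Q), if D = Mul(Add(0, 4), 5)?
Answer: -1876160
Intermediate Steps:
Function('b')(a) = Mul(a, Add(2, a))
D = 20 (D = Mul(4, 5) = 20)
Q = 1760 (Q = Mul(Add(Mul(5, Add(2, 5)), 9), Add(20, 20)) = Mul(Add(Mul(5, 7), 9), 40) = Mul(Add(35, 9), 40) = Mul(44, 40) = 1760)
Mul(Mul(41, -26), Q) = Mul(Mul(41, -26), 1760) = Mul(-1066, 1760) = -1876160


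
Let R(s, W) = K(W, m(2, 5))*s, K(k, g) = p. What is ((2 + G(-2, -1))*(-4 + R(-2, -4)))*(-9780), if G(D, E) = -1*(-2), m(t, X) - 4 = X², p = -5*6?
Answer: -2190720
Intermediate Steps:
p = -30
m(t, X) = 4 + X²
G(D, E) = 2
K(k, g) = -30
R(s, W) = -30*s
((2 + G(-2, -1))*(-4 + R(-2, -4)))*(-9780) = ((2 + 2)*(-4 - 30*(-2)))*(-9780) = (4*(-4 + 60))*(-9780) = (4*56)*(-9780) = 224*(-9780) = -2190720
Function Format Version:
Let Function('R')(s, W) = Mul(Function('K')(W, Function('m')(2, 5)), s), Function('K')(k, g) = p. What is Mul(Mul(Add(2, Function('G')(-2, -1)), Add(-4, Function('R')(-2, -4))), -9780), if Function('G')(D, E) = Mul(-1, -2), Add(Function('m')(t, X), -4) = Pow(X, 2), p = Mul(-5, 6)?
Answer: -2190720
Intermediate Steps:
p = -30
Function('m')(t, X) = Add(4, Pow(X, 2))
Function('G')(D, E) = 2
Function('K')(k, g) = -30
Function('R')(s, W) = Mul(-30, s)
Mul(Mul(Add(2, Function('G')(-2, -1)), Add(-4, Function('R')(-2, -4))), -9780) = Mul(Mul(Add(2, 2), Add(-4, Mul(-30, -2))), -9780) = Mul(Mul(4, Add(-4, 60)), -9780) = Mul(Mul(4, 56), -9780) = Mul(224, -9780) = -2190720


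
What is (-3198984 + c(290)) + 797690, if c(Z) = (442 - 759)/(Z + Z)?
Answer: -1392750837/580 ≈ -2.4013e+6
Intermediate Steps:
c(Z) = -317/(2*Z) (c(Z) = -317*1/(2*Z) = -317/(2*Z))
(-3198984 + c(290)) + 797690 = (-3198984 - 317/2/290) + 797690 = (-3198984 - 317/2*1/290) + 797690 = (-3198984 - 317/580) + 797690 = -1855411037/580 + 797690 = -1392750837/580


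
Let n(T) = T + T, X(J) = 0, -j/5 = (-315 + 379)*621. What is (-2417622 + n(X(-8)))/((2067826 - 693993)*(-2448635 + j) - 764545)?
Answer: 402937/606170737710 ≈ 6.6473e-7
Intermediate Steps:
j = -198720 (j = -5*(-315 + 379)*621 = -320*621 = -5*39744 = -198720)
n(T) = 2*T
(-2417622 + n(X(-8)))/((2067826 - 693993)*(-2448635 + j) - 764545) = (-2417622 + 2*0)/((2067826 - 693993)*(-2448635 - 198720) - 764545) = (-2417622 + 0)/(1373833*(-2647355) - 764545) = -2417622/(-3637023661715 - 764545) = -2417622/(-3637024426260) = -2417622*(-1/3637024426260) = 402937/606170737710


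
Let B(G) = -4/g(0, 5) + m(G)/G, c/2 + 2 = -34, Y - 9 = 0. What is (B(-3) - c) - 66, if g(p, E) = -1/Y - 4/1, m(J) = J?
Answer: 295/37 ≈ 7.9730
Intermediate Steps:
Y = 9 (Y = 9 + 0 = 9)
c = -72 (c = -4 + 2*(-34) = -4 - 68 = -72)
g(p, E) = -37/9 (g(p, E) = -1/9 - 4/1 = -1*⅑ - 4*1 = -⅑ - 4 = -37/9)
B(G) = 73/37 (B(G) = -4/(-37/9) + G/G = -4*(-9/37) + 1 = 36/37 + 1 = 73/37)
(B(-3) - c) - 66 = (73/37 - 1*(-72)) - 66 = (73/37 + 72) - 66 = 2737/37 - 66 = 295/37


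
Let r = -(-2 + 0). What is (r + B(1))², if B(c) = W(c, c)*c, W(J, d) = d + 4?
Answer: 49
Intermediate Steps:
r = 2 (r = -1*(-2) = 2)
W(J, d) = 4 + d
B(c) = c*(4 + c) (B(c) = (4 + c)*c = c*(4 + c))
(r + B(1))² = (2 + 1*(4 + 1))² = (2 + 1*5)² = (2 + 5)² = 7² = 49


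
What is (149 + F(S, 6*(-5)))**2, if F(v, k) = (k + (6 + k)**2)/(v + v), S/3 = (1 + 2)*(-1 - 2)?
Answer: 1562500/81 ≈ 19290.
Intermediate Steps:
S = -27 (S = 3*((1 + 2)*(-1 - 2)) = 3*(3*(-3)) = 3*(-9) = -27)
F(v, k) = (k + (6 + k)**2)/(2*v) (F(v, k) = (k + (6 + k)**2)/((2*v)) = (k + (6 + k)**2)*(1/(2*v)) = (k + (6 + k)**2)/(2*v))
(149 + F(S, 6*(-5)))**2 = (149 + (1/2)*(6*(-5) + (6 + 6*(-5))**2)/(-27))**2 = (149 + (1/2)*(-1/27)*(-30 + (6 - 30)**2))**2 = (149 + (1/2)*(-1/27)*(-30 + (-24)**2))**2 = (149 + (1/2)*(-1/27)*(-30 + 576))**2 = (149 + (1/2)*(-1/27)*546)**2 = (149 - 91/9)**2 = (1250/9)**2 = 1562500/81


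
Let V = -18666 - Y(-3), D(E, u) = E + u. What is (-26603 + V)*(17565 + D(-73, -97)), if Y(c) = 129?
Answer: -789698210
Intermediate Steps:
V = -18795 (V = -18666 - 1*129 = -18666 - 129 = -18795)
(-26603 + V)*(17565 + D(-73, -97)) = (-26603 - 18795)*(17565 + (-73 - 97)) = -45398*(17565 - 170) = -45398*17395 = -789698210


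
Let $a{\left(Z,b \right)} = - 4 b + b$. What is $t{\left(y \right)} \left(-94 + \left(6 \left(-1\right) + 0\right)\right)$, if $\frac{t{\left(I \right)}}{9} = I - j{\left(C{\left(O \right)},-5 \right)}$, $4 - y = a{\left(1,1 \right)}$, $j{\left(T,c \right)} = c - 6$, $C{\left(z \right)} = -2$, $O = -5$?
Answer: $-16200$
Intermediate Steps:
$j{\left(T,c \right)} = -6 + c$ ($j{\left(T,c \right)} = c - 6 = -6 + c$)
$a{\left(Z,b \right)} = - 3 b$
$y = 7$ ($y = 4 - \left(-3\right) 1 = 4 - -3 = 4 + 3 = 7$)
$t{\left(I \right)} = 99 + 9 I$ ($t{\left(I \right)} = 9 \left(I - \left(-6 - 5\right)\right) = 9 \left(I - -11\right) = 9 \left(I + 11\right) = 9 \left(11 + I\right) = 99 + 9 I$)
$t{\left(y \right)} \left(-94 + \left(6 \left(-1\right) + 0\right)\right) = \left(99 + 9 \cdot 7\right) \left(-94 + \left(6 \left(-1\right) + 0\right)\right) = \left(99 + 63\right) \left(-94 + \left(-6 + 0\right)\right) = 162 \left(-94 - 6\right) = 162 \left(-100\right) = -16200$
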